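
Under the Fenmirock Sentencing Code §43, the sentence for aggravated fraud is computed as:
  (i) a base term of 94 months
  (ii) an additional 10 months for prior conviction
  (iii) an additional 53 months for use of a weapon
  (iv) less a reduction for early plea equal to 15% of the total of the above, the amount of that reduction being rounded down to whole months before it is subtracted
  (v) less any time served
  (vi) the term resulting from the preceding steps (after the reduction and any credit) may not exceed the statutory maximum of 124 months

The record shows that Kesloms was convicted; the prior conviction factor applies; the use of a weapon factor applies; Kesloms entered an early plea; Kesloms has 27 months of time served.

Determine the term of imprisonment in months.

107 months

Prior conviction enhancement: +10 months
Use of a weapon enhancement: +53 months
Adjusted term: 94 months + 10 months + 53 months = 157 months
Early plea reduction: 15% of 157 months = 23 months (rounded down)
After reduction: 157 − 23 = 134 months
Less time served: 134 months − 27 months = 107 months
Cap at 124 months: 107 months is within the cap, no reduction.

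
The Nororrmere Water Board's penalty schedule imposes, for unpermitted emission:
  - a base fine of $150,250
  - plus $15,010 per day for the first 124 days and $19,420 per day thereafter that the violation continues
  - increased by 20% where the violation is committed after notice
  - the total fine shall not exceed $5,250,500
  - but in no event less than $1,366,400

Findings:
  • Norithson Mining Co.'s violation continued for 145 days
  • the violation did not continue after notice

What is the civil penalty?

First 124 days: 124 × $15,010 = $1,861,240
Remaining days: (145 − 124) × $19,420 = $407,820
Per-day component: $1,861,240 + $407,820 = $2,269,060
Base plus per-day: $150,250 + $2,269,060 = $2,419,310
The violation did not continue after notice: no 20% increase.
Cap at $5,250,500: $2,419,310 is within the cap, no reduction.
Minimum $1,366,400: $2,419,310 meets the minimum, no increase.

$2,419,310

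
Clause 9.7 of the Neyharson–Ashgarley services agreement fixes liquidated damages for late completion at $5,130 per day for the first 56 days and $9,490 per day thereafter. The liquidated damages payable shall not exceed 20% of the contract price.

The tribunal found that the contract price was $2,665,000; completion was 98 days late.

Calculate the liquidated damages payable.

First 56 days: 56 × $5,130 = $287,280
Remaining days: (98 − 56) × $9,490 = $398,580
Accrued per-day damages: $287,280 + $398,580 = $685,860
Cap: 20% of $2,665,000 = $533,000
Cap at $533,000: $685,860 exceeds the cap → $533,000

$533,000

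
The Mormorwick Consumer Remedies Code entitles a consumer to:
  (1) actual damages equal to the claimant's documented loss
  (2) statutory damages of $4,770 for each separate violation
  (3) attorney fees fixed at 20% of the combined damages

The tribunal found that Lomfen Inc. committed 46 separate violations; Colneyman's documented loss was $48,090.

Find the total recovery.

Total recovery: $321,012

Statutory damages: 46 × $4,770 = $219,420
Combined damages: $48,090 + $219,420 = $267,510
Attorney fees: 20% of $267,510 = $53,502
Total recovery: $267,510 + $53,502 = $321,012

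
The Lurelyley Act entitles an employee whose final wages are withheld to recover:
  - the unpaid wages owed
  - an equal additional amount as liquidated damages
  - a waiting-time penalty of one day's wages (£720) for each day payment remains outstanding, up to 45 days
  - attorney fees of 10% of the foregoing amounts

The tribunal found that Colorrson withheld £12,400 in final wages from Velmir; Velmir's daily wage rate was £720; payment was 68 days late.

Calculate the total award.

Liquidated damages (equal amount): £12,400
Penalty days: min(68, 45) = 45
Waiting-time penalty: 45 × £720 = £32,400
Subtotal: £12,400 + £12,400 + £32,400 = £57,200
Attorney fees: 10% of £57,200 = £5,720
Total award: £57,200 + £5,720 = £62,920

£62,920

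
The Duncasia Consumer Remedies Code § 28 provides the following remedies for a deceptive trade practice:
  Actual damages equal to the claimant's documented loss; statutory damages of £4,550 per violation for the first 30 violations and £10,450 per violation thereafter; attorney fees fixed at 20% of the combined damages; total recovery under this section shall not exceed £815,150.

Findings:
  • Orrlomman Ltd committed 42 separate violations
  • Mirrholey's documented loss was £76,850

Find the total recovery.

First 30 violations: 30 × £4,550 = £136,500
Remaining violations: (42 − 30) × £10,450 = £125,400
Statutory damages: £136,500 + £125,400 = £261,900
Combined damages: £76,850 + £261,900 = £338,750
Attorney fees: 20% of £338,750 = £67,750
Total before cap: £338,750 + £67,750 = £406,500
Cap at £815,150: £406,500 is within the cap, no reduction.

£406,500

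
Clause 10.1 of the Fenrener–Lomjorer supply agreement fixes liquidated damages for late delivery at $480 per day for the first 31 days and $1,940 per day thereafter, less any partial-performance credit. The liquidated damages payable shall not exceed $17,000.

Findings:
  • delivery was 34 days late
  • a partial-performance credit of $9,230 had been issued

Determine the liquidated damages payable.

First 31 days: 31 × $480 = $14,880
Remaining days: (34 − 31) × $1,940 = $5,820
Accrued per-day damages: $14,880 + $5,820 = $20,700
Less partial-performance credit: $20,700 − $9,230 = $11,470
Cap at $17,000: $11,470 is within the cap, no reduction.

$11,470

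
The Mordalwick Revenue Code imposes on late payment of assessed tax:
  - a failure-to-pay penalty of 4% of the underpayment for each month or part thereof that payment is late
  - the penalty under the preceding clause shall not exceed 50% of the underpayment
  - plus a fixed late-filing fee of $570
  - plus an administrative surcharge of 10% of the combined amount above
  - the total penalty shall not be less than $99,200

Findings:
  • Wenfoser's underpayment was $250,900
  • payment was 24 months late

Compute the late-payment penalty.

Accrued rate: 4% × 24 = 96%, capped at 50% → 50%
Failure-to-pay penalty: 50% of $250,900 = $125,450
Penalty before surcharge: $125,450 + $570 = $126,020
Administrative surcharge: 10% of $126,020 = $12,602
Total penalty: $126,020 + $12,602 = $138,622
Minimum $99,200: $138,622 meets the minimum, no increase.

$138,622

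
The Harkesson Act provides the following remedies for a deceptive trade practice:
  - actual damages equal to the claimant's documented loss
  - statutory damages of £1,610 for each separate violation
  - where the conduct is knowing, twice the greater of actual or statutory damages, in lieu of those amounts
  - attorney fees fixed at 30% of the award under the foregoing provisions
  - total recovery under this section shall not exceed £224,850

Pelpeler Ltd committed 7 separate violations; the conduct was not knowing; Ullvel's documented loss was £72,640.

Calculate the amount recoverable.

Statutory damages: 7 × £1,610 = £11,270
Conduct not knowing: the in-lieu enhancement does not apply.
Actual plus statutory damages: £72,640 + £11,270 = £83,910
Attorney fees: 30% of £83,910 = £25,173
Total before cap: £83,910 + £25,173 = £109,083
Cap at £224,850: £109,083 is within the cap, no reduction.

£109,083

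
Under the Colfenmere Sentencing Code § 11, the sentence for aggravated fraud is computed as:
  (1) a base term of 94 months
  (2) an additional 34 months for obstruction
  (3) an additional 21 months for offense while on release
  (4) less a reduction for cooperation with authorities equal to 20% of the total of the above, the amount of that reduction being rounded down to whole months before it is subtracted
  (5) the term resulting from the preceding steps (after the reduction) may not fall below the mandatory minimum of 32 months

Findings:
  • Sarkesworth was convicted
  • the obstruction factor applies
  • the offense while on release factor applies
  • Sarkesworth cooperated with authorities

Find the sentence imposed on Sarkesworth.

120 months

Obstruction enhancement: +34 months
Offense while on release enhancement: +21 months
Adjusted term: 94 months + 34 months + 21 months = 149 months
Cooperation with authorities reduction: 20% of 149 months = 29 months (rounded down)
After reduction: 149 − 29 = 120 months
Minimum 32 months: 120 months meets the minimum, no increase.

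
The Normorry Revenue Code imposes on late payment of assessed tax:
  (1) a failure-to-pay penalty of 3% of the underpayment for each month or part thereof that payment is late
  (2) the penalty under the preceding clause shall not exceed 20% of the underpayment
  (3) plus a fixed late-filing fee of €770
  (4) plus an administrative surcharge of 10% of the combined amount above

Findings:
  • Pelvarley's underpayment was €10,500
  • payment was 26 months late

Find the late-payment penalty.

Accrued rate: 3% × 26 = 78%, capped at 20% → 20%
Failure-to-pay penalty: 20% of €10,500 = €2,100
Penalty before surcharge: €2,100 + €770 = €2,870
Administrative surcharge: 10% of €2,870 = €287
Total penalty: €2,870 + €287 = €3,157

€3,157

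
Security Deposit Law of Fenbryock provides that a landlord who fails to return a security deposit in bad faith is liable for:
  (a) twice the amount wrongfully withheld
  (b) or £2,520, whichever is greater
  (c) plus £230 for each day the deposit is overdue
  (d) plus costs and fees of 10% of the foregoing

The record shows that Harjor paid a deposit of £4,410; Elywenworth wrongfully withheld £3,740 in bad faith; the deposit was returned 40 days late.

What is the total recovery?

£18,348

Doubled: 2 × £3,740 = £7,480
Minimum £2,520: £7,480 meets the minimum, no increase.
Late-return penalty: 40 × £230 = £9,200
Damages plus late penalty: £7,480 + £9,200 = £16,680
Costs and fees: 10% of £16,680 = £1,668
Total recovery: £16,680 + £1,668 = £18,348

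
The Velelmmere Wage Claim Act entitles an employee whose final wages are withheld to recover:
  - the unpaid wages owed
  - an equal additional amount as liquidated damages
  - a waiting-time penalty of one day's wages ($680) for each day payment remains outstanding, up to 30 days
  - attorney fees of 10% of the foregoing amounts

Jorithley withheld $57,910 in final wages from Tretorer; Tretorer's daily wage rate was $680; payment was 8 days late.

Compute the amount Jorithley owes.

$133,386

Liquidated damages (equal amount): $57,910
Penalty days: min(8, 30) = 8
Waiting-time penalty: 8 × $680 = $5,440
Subtotal: $57,910 + $57,910 + $5,440 = $121,260
Attorney fees: 10% of $121,260 = $12,126
Total award: $121,260 + $12,126 = $133,386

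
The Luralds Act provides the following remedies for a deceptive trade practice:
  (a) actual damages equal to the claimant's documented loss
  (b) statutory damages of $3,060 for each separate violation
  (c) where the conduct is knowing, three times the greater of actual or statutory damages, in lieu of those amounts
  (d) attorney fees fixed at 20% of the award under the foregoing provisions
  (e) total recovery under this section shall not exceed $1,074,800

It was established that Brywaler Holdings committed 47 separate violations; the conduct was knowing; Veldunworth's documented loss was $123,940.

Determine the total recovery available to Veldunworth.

Statutory damages: 47 × $3,060 = $143,820
Greater of actual damages ($123,940) or statutory damages ($143,820): $143,820
Trebled: 3 × $143,820 = $431,460
Attorney fees: 20% of $431,460 = $86,292
Total before cap: $431,460 + $86,292 = $517,752
Cap at $1,074,800: $517,752 is within the cap, no reduction.

$517,752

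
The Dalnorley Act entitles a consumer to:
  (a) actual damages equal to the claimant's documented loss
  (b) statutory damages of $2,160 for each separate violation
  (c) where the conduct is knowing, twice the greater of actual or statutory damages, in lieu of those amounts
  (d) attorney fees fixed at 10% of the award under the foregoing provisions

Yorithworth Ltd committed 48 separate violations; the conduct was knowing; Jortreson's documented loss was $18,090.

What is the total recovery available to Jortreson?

$228,096

Statutory damages: 48 × $2,160 = $103,680
Greater of actual damages ($18,090) or statutory damages ($103,680): $103,680
Doubled: 2 × $103,680 = $207,360
Attorney fees: 10% of $207,360 = $20,736
Total recovery: $207,360 + $20,736 = $228,096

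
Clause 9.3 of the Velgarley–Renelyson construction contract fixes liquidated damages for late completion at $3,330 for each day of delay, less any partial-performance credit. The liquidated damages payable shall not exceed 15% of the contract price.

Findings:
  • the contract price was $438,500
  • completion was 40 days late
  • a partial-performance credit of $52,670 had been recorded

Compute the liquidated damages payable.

Per-day damages: 40 × $3,330 = $133,200
Less partial-performance credit: $133,200 − $52,670 = $80,530
Cap: 15% of $438,500 = $65,775
Cap at $65,775: $80,530 exceeds the cap → $65,775

Liquidated damages: $65,775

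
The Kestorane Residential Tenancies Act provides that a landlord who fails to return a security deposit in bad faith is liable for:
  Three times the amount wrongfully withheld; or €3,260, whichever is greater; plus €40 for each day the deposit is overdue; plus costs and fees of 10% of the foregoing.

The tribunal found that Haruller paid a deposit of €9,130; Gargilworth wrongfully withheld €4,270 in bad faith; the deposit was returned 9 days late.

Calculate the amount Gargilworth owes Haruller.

Trebled: 3 × €4,270 = €12,810
Minimum €3,260: €12,810 meets the minimum, no increase.
Late-return penalty: 9 × €40 = €360
Damages plus late penalty: €12,810 + €360 = €13,170
Costs and fees: 10% of €13,170 = €1,317
Total recovery: €13,170 + €1,317 = €14,487

€14,487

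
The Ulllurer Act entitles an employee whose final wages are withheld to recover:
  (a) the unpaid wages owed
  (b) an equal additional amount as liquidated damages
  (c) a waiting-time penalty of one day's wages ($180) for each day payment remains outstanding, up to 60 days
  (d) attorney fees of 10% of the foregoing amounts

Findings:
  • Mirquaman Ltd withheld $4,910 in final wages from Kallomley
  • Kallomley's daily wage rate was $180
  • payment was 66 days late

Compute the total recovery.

Liquidated damages (equal amount): $4,910
Penalty days: min(66, 60) = 60
Waiting-time penalty: 60 × $180 = $10,800
Subtotal: $4,910 + $4,910 + $10,800 = $20,620
Attorney fees: 10% of $20,620 = $2,062
Total award: $20,620 + $2,062 = $22,682

$22,682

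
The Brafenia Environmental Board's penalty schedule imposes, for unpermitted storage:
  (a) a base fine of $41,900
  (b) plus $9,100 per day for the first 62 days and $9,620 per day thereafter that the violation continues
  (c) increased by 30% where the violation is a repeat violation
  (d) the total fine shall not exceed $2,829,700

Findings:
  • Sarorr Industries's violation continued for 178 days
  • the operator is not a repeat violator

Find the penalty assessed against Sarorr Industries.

First 62 days: 62 × $9,100 = $564,200
Remaining days: (178 − 62) × $9,620 = $1,115,920
Per-day component: $564,200 + $1,115,920 = $1,680,120
Base plus per-day: $41,900 + $1,680,120 = $1,722,020
The operator is not a repeat violator: no 30% increase.
Cap at $2,829,700: $1,722,020 is within the cap, no reduction.

$1,722,020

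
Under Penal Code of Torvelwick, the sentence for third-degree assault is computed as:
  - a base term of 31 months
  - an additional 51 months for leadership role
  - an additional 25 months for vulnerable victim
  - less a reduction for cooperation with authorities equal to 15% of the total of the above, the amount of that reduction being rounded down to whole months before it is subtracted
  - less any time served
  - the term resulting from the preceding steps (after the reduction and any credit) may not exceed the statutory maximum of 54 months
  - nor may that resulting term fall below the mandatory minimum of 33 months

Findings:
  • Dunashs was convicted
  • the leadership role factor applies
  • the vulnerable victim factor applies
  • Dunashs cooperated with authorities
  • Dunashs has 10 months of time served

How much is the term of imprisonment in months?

Leadership role enhancement: +51 months
Vulnerable victim enhancement: +25 months
Adjusted term: 31 months + 51 months + 25 months = 107 months
Cooperation with authorities reduction: 15% of 107 months = 16 months (rounded down)
After reduction: 107 − 16 = 91 months
Less time served: 91 months − 10 months = 81 months
Cap at 54 months: 81 months exceeds the cap → 54 months
Minimum 33 months: 54 months meets the minimum, no increase.

Sentence: 54 months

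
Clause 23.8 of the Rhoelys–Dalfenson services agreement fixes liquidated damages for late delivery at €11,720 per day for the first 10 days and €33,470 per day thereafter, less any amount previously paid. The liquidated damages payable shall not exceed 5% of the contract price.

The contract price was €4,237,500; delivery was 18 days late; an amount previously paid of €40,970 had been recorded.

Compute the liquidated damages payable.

€211,875

First 10 days: 10 × €11,720 = €117,200
Remaining days: (18 − 10) × €33,470 = €267,760
Accrued per-day damages: €117,200 + €267,760 = €384,960
Less amount previously paid: €384,960 − €40,970 = €343,990
Cap: 5% of €4,237,500 = €211,875
Cap at €211,875: €343,990 exceeds the cap → €211,875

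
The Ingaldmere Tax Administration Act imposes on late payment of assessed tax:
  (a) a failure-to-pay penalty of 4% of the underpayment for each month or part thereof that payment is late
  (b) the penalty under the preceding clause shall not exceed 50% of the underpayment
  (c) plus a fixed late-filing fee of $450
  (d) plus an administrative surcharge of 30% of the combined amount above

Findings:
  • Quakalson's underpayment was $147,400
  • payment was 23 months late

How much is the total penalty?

$96,395

Accrued rate: 4% × 23 = 92%, capped at 50% → 50%
Failure-to-pay penalty: 50% of $147,400 = $73,700
Penalty before surcharge: $73,700 + $450 = $74,150
Administrative surcharge: 30% of $74,150 = $22,245
Total penalty: $74,150 + $22,245 = $96,395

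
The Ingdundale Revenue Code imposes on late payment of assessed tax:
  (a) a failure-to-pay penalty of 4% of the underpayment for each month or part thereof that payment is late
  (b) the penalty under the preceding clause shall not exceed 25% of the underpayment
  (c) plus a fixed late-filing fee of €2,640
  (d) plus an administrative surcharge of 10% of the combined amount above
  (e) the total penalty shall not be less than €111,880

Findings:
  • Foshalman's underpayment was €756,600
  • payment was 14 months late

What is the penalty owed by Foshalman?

€210,969

Accrued rate: 4% × 14 = 56%, capped at 25% → 25%
Failure-to-pay penalty: 25% of €756,600 = €189,150
Penalty before surcharge: €189,150 + €2,640 = €191,790
Administrative surcharge: 10% of €191,790 = €19,179
Total penalty: €191,790 + €19,179 = €210,969
Minimum €111,880: €210,969 meets the minimum, no increase.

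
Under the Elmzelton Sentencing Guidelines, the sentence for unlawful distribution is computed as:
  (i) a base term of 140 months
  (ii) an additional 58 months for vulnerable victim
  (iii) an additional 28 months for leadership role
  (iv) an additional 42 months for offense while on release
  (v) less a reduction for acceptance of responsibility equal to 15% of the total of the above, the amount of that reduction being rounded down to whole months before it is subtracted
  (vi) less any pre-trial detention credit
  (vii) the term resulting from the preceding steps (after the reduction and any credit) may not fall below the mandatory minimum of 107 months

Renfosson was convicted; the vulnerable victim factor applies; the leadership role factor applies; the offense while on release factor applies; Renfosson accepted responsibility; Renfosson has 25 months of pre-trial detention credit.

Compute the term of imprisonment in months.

Vulnerable victim enhancement: +58 months
Leadership role enhancement: +28 months
Offense while on release enhancement: +42 months
Adjusted term: 140 months + 58 months + 28 months + 42 months = 268 months
Acceptance of responsibility reduction: 15% of 268 months = 40 months (rounded down)
After reduction: 268 − 40 = 228 months
Less pre-trial detention credit: 228 months − 25 months = 203 months
Minimum 107 months: 203 months meets the minimum, no increase.

203 months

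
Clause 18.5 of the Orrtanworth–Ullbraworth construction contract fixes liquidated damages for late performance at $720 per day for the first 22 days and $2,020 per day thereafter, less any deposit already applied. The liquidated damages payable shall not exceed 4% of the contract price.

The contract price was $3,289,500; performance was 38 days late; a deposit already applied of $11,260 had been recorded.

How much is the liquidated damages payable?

First 22 days: 22 × $720 = $15,840
Remaining days: (38 − 22) × $2,020 = $32,320
Accrued per-day damages: $15,840 + $32,320 = $48,160
Less deposit already applied: $48,160 − $11,260 = $36,900
Cap: 4% of $3,289,500 = $131,580
Cap at $131,580: $36,900 is within the cap, no reduction.

$36,900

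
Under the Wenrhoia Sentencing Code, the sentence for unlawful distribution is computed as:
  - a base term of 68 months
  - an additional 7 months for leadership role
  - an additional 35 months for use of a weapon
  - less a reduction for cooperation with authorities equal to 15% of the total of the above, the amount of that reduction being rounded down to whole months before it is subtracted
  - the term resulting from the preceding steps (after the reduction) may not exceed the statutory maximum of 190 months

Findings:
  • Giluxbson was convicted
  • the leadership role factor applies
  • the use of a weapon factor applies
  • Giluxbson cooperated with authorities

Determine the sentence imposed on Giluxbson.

Leadership role enhancement: +7 months
Use of a weapon enhancement: +35 months
Adjusted term: 68 months + 7 months + 35 months = 110 months
Cooperation with authorities reduction: 15% of 110 months = 16 months (rounded down)
After reduction: 110 − 16 = 94 months
Cap at 190 months: 94 months is within the cap, no reduction.

Sentence: 94 months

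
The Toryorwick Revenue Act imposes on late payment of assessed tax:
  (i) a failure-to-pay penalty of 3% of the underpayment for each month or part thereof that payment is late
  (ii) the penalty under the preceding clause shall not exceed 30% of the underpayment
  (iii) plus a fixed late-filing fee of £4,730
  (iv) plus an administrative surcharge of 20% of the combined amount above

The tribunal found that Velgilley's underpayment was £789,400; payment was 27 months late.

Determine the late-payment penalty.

Penalty: £289,860

Accrued rate: 3% × 27 = 81%, capped at 30% → 30%
Failure-to-pay penalty: 30% of £789,400 = £236,820
Penalty before surcharge: £236,820 + £4,730 = £241,550
Administrative surcharge: 20% of £241,550 = £48,310
Total penalty: £241,550 + £48,310 = £289,860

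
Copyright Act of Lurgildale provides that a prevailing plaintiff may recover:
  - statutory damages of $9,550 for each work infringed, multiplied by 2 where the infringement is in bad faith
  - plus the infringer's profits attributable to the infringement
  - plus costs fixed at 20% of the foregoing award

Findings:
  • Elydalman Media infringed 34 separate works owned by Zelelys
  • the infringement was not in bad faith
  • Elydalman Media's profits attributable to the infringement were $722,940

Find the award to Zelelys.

Statutory damages: 34 × $9,550 = $324,700
Infringement not in bad faith: no ×2 enhancement.
Combined award: $324,700 + $722,940 = $1,047,640
Costs: 20% of $1,047,640 = $209,528
Award plus costs: $1,047,640 + $209,528 = $1,257,168

$1,257,168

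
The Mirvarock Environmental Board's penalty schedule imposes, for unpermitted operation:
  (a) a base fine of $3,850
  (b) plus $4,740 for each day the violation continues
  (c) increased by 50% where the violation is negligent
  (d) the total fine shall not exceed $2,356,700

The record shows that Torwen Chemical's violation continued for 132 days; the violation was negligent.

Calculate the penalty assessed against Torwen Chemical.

$944,295

Per-day component: 132 × $4,740 = $625,680
Base plus per-day: $3,850 + $625,680 = $629,530
Enhancement: 50% of $629,530 = $314,765
Enhanced fine: $629,530 + $314,765 = $944,295
Cap at $2,356,700: $944,295 is within the cap, no reduction.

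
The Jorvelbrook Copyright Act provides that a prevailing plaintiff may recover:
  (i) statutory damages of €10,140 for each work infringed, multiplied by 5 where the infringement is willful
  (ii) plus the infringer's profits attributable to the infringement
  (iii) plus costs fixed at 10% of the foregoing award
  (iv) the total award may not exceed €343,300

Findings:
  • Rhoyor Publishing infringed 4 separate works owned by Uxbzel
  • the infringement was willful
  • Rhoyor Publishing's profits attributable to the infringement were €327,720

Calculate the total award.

€343,300

Statutory damages: 4 × €10,140 = €40,560
Multiplied by 5: 5 × €40,560 = €202,800
Combined award: €202,800 + €327,720 = €530,520
Costs: 10% of €530,520 = €53,052
Award plus costs: €530,520 + €53,052 = €583,572
Cap at €343,300: €583,572 exceeds the cap → €343,300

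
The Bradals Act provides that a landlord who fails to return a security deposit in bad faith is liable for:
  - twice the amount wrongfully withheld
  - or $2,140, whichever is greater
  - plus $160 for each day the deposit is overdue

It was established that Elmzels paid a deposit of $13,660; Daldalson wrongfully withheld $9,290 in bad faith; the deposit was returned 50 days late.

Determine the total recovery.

Recovery: $26,580

Doubled: 2 × $9,290 = $18,580
Minimum $2,140: $18,580 meets the minimum, no increase.
Late-return penalty: 50 × $160 = $8,000
Damages plus late penalty: $18,580 + $8,000 = $26,580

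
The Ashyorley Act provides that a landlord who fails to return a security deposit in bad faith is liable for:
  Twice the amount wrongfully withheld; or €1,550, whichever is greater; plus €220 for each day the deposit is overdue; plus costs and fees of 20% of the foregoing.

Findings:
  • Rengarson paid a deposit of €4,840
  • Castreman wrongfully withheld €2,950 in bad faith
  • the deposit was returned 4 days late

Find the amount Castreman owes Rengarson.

Doubled: 2 × €2,950 = €5,900
Minimum €1,550: €5,900 meets the minimum, no increase.
Late-return penalty: 4 × €220 = €880
Damages plus late penalty: €5,900 + €880 = €6,780
Costs and fees: 20% of €6,780 = €1,356
Total recovery: €6,780 + €1,356 = €8,136

€8,136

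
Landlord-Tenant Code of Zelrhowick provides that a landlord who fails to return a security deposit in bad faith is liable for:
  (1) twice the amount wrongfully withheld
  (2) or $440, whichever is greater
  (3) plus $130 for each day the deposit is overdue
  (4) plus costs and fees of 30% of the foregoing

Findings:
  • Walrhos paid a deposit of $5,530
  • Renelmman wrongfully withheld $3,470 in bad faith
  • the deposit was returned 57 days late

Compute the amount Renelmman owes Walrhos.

$18,655

Doubled: 2 × $3,470 = $6,940
Minimum $440: $6,940 meets the minimum, no increase.
Late-return penalty: 57 × $130 = $7,410
Damages plus late penalty: $6,940 + $7,410 = $14,350
Costs and fees: 30% of $14,350 = $4,305
Total recovery: $14,350 + $4,305 = $18,655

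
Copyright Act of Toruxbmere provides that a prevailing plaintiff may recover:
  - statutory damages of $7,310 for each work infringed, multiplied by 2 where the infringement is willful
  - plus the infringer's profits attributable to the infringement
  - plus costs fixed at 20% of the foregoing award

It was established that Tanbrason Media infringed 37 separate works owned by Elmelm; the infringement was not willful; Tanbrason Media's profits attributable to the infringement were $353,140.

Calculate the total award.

$748,332

Statutory damages: 37 × $7,310 = $270,470
Infringement not willful: no ×2 enhancement.
Combined award: $270,470 + $353,140 = $623,610
Costs: 20% of $623,610 = $124,722
Award plus costs: $623,610 + $124,722 = $748,332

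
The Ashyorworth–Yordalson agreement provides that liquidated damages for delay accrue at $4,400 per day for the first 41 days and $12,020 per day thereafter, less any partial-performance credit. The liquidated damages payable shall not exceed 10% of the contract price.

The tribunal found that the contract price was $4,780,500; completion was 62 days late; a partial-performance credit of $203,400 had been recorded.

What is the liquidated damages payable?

First 41 days: 41 × $4,400 = $180,400
Remaining days: (62 − 41) × $12,020 = $252,420
Accrued per-day damages: $180,400 + $252,420 = $432,820
Less partial-performance credit: $432,820 − $203,400 = $229,420
Cap: 10% of $4,780,500 = $478,050
Cap at $478,050: $229,420 is within the cap, no reduction.

$229,420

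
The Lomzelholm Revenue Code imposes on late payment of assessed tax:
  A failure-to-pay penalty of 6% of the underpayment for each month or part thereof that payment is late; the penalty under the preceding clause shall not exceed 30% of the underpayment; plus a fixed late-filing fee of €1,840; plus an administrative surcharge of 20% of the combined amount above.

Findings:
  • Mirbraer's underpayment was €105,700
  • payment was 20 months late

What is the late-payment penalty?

Accrued rate: 6% × 20 = 120%, capped at 30% → 30%
Failure-to-pay penalty: 30% of €105,700 = €31,710
Penalty before surcharge: €31,710 + €1,840 = €33,550
Administrative surcharge: 20% of €33,550 = €6,710
Total penalty: €33,550 + €6,710 = €40,260

Penalty: €40,260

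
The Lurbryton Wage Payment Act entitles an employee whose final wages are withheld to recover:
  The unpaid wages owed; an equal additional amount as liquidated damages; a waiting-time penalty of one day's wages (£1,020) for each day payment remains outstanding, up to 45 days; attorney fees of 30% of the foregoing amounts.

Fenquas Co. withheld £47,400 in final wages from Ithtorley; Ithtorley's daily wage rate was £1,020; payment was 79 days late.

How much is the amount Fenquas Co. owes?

Liquidated damages (equal amount): £47,400
Penalty days: min(79, 45) = 45
Waiting-time penalty: 45 × £1,020 = £45,900
Subtotal: £47,400 + £47,400 + £45,900 = £140,700
Attorney fees: 30% of £140,700 = £42,210
Total award: £140,700 + £42,210 = £182,910

£182,910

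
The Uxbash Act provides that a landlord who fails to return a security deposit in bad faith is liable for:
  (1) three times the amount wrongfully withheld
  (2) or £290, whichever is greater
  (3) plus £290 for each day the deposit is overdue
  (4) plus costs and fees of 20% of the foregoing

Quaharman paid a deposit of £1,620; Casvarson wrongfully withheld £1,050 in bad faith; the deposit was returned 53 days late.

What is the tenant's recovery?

Trebled: 3 × £1,050 = £3,150
Minimum £290: £3,150 meets the minimum, no increase.
Late-return penalty: 53 × £290 = £15,370
Damages plus late penalty: £3,150 + £15,370 = £18,520
Costs and fees: 20% of £18,520 = £3,704
Total recovery: £18,520 + £3,704 = £22,224

£22,224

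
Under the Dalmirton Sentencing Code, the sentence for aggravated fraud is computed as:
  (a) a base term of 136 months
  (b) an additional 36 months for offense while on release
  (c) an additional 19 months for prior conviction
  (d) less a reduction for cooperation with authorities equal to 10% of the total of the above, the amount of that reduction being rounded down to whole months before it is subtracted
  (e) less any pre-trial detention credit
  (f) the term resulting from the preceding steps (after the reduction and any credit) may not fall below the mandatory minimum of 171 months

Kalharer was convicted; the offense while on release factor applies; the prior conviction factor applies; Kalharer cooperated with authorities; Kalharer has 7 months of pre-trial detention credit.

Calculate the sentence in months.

171 months

Offense while on release enhancement: +36 months
Prior conviction enhancement: +19 months
Adjusted term: 136 months + 36 months + 19 months = 191 months
Cooperation with authorities reduction: 10% of 191 months = 19 months (rounded down)
After reduction: 191 − 19 = 172 months
Less pre-trial detention credit: 172 months − 7 months = 165 months
Minimum 171 months: 165 months is below the minimum → 171 months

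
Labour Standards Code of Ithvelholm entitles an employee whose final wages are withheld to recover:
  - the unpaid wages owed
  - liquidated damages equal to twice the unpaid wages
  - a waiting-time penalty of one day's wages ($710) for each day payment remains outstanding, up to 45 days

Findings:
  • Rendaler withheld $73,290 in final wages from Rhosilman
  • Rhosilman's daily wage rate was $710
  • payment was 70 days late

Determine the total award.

Total award: $251,820

Doubled: 2 × $73,290 = $146,580
Penalty days: min(70, 45) = 45
Waiting-time penalty: 45 × $710 = $31,950
Total award: $73,290 + $146,580 + $31,950 = $251,820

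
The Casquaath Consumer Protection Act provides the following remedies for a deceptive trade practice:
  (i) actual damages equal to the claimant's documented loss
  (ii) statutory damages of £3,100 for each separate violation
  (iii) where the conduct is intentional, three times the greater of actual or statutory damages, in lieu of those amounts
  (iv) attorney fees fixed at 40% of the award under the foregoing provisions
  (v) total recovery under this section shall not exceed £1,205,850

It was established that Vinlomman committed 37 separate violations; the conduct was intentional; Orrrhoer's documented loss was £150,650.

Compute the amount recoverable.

£632,730

Statutory damages: 37 × £3,100 = £114,700
Greater of actual damages (£150,650) or statutory damages (£114,700): £150,650
Trebled: 3 × £150,650 = £451,950
Attorney fees: 40% of £451,950 = £180,780
Total before cap: £451,950 + £180,780 = £632,730
Cap at £1,205,850: £632,730 is within the cap, no reduction.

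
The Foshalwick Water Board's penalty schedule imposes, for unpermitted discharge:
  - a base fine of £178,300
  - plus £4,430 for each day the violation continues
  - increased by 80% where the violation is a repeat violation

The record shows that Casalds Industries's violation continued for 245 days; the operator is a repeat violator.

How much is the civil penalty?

Per-day component: 245 × £4,430 = £1,085,350
Base plus per-day: £178,300 + £1,085,350 = £1,263,650
Enhancement: 80% of £1,263,650 = £1,010,920
Enhanced fine: £1,263,650 + £1,010,920 = £2,274,570

£2,274,570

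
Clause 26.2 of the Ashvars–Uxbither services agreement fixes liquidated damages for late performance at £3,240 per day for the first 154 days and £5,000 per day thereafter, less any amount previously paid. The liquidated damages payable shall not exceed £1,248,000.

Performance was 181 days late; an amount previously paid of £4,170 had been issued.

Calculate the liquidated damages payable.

£629,790

First 154 days: 154 × £3,240 = £498,960
Remaining days: (181 − 154) × £5,000 = £135,000
Accrued per-day damages: £498,960 + £135,000 = £633,960
Less amount previously paid: £633,960 − £4,170 = £629,790
Cap at £1,248,000: £629,790 is within the cap, no reduction.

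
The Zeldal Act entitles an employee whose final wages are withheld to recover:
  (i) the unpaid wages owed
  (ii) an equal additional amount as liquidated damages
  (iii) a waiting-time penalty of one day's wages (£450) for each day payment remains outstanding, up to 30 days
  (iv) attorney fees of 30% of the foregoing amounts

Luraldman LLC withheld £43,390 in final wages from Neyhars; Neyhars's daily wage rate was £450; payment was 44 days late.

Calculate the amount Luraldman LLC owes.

£130,364

Liquidated damages (equal amount): £43,390
Penalty days: min(44, 30) = 30
Waiting-time penalty: 30 × £450 = £13,500
Subtotal: £43,390 + £43,390 + £13,500 = £100,280
Attorney fees: 30% of £100,280 = £30,084
Total award: £100,280 + £30,084 = £130,364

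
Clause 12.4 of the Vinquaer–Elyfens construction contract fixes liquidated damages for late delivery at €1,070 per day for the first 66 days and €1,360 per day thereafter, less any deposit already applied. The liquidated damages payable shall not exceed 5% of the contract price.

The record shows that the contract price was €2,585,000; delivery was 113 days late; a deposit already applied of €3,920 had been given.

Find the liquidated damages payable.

First 66 days: 66 × €1,070 = €70,620
Remaining days: (113 − 66) × €1,360 = €63,920
Accrued per-day damages: €70,620 + €63,920 = €134,540
Less deposit already applied: €134,540 − €3,920 = €130,620
Cap: 5% of €2,585,000 = €129,250
Cap at €129,250: €130,620 exceeds the cap → €129,250

€129,250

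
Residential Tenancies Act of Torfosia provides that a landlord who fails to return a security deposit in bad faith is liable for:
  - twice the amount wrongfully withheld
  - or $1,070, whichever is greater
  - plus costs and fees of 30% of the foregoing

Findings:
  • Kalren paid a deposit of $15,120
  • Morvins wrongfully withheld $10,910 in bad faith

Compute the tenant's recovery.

$28,366

Doubled: 2 × $10,910 = $21,820
Minimum $1,070: $21,820 meets the minimum, no increase.
Costs and fees: 30% of $21,820 = $6,546
Total recovery: $21,820 + $6,546 = $28,366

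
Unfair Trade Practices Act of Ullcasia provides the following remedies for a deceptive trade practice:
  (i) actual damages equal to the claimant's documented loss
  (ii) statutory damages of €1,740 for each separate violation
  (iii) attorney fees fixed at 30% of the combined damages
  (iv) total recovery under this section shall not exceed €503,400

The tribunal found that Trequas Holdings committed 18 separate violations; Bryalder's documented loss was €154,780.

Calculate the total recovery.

Statutory damages: 18 × €1,740 = €31,320
Combined damages: €154,780 + €31,320 = €186,100
Attorney fees: 30% of €186,100 = €55,830
Total before cap: €186,100 + €55,830 = €241,930
Cap at €503,400: €241,930 is within the cap, no reduction.

€241,930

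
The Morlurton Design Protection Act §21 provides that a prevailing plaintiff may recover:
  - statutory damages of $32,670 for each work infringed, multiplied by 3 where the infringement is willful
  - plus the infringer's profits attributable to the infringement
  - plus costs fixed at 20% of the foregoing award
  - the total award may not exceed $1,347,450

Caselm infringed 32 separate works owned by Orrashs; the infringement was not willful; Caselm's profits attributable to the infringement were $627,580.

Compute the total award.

Statutory damages: 32 × $32,670 = $1,045,440
Infringement not willful: no ×3 enhancement.
Combined award: $1,045,440 + $627,580 = $1,673,020
Costs: 20% of $1,673,020 = $334,604
Award plus costs: $1,673,020 + $334,604 = $2,007,624
Cap at $1,347,450: $2,007,624 exceeds the cap → $1,347,450

$1,347,450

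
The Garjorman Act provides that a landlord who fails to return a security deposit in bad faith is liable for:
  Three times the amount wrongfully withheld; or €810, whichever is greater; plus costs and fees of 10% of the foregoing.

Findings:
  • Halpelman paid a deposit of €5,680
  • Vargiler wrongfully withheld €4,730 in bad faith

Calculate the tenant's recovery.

€15,609

Trebled: 3 × €4,730 = €14,190
Minimum €810: €14,190 meets the minimum, no increase.
Costs and fees: 10% of €14,190 = €1,419
Total recovery: €14,190 + €1,419 = €15,609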